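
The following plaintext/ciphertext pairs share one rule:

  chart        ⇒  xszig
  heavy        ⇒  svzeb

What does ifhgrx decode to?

Each pair mirrors across the alphabet (c↔x, h↔s, a↔z): positions sum to 25. Each letter is replaced by its mirror in the alphabet: a↔z, b↔y, c↔x, and so on (the Atbash cipher).
Reversing it on ifhgrx: i↔r, f↔u, h↔s, g↔t, r↔i, x↔c.

rustic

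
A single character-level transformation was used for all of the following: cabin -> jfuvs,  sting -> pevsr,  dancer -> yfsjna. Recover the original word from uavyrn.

bridge

c(2)→j(9) and a(0)→f(5) fit y≡15x+5 (mod 26); the inverse of 15 mod 26 is 7. Each letter's alphabet position (a=0..z=25) is mapped through 15·x+5 mod 26 — an affine cipher.
Undoing it on uavyrn: u(20)→7·(20−5)≡1=b; a(0)→7·(0−5)≡17=r; v(21)→7·(21−5)≡8=i; y(24)→7·(24−5)≡3=d; r(17)→7·(17−5)≡6=g; n(13)→7·(13−5)≡4=e (all mod 26).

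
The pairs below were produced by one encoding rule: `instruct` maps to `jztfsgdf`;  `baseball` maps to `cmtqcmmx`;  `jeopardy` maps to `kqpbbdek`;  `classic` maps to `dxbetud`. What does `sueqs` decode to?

rider

It's a Vigenère-style cipher with numeric key [1,12]: position i shifts by key[i mod 2].
Undoing it on sueqs: s−1=r, u−12=i, e−1=d, q−12=e, s−1=r.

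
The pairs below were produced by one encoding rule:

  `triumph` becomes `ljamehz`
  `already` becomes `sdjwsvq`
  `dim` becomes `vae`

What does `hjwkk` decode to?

press

Compare letters: t→l is +18, r→j is +18, i→a is +18 — a constant shift. This is a Caesar cipher with shift 18.
Reversing it on hjwkk: h−18=p, j−18=r, w−18=e, k−18=s, k−18=s.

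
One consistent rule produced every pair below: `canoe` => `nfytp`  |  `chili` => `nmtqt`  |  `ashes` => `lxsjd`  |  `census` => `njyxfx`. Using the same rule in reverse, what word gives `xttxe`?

Shifts by position in canoe: pos 0: c→n (+11), pos 1: a→f (+5), pos 2: n→y (+11), pos 3: o→t (+5) — repeating every 2. The shifts repeat in a cycle of length 2: positions 0,1,… shift by +11, +5, then the pattern repeats.
Reversing it on xttxe: x−11=m, t−5=o, t−11=i, x−5=s, e−11=t.

moist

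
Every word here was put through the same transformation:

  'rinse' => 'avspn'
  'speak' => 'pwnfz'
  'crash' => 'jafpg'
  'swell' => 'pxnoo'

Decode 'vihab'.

r(17)→a(0) and i(8)→v(21) fit y≡15x+5 (mod 26); the inverse of 15 mod 26 is 7. This is an affine cipher: with a=0,…,z=25, each position x becomes (15x+5) mod 26.
Undoing it on vihab: v(21)→7·(21−5)≡8=i; i(8)→7·(8−5)≡21=v; h(7)→7·(7−5)≡14=o; a(0)→7·(0−5)≡17=r; b(1)→7·(1−5)≡24=y (all mod 26).

ivory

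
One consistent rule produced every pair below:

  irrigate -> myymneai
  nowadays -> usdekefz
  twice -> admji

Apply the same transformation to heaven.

oieciu

Vowels shift forward by 4 and consonants shift forward by 7.
For heaven: h(cons)+7=o, e(vowel)+4=i, a(vowel)+4=e, v(cons)+7=c, e(vowel)+4=i, n(cons)+7=u.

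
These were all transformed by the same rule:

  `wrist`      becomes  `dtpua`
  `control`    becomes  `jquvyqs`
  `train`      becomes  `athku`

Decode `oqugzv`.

honest

Shifts by position in wrist: pos 0: w→d (+7), pos 1: r→t (+2), pos 2: i→p (+7), pos 3: s→u (+2) — repeating every 2. It's a Vigenère-style cipher with numeric key [7,2]: position i shifts by key[i mod 2].
Reversing it on oqugzv: o−7=h, q−2=o, u−7=n, g−2=e, z−7=s, v−2=t.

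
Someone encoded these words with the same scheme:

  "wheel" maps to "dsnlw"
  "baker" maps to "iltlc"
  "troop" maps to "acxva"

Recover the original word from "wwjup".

Shifts by position in wheel: pos 0: w→d (+7), pos 1: h→s (+11), pos 2: e→n (+9), pos 3: e→l (+7), pos 4: l→w (+11) — repeating every 3. A repeating key of period 3 is used — shifts +7, +11, +9 over and over.
Reversing it on wwjup: w−7=p, w−11=l, j−9=a, u−7=n, p−11=e.

plane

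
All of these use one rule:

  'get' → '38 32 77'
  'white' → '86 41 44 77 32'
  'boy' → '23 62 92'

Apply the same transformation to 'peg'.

g(#7)→38 and e(#5)→32: differences scale by 3, so n = 3·pos + 17. Each letter becomes 3×(its alphabet position, a=1..z=26) + 17.
For peg: p=16→65, e=5→32, g=7→38.

65 32 38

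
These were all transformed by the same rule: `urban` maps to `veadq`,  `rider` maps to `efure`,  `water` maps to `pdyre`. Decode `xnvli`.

cough

Each letter's alphabet position (a=0..z=25) is mapped through 23·x+3 mod 26 — an affine cipher.
Reversing it on xnvli: x(23)→17·(23−3)≡2=c; n(13)→17·(13−3)≡14=o; v(21)→17·(21−3)≡20=u; l(11)→17·(11−3)≡6=g; i(8)→17·(8−3)≡7=h (all mod 26).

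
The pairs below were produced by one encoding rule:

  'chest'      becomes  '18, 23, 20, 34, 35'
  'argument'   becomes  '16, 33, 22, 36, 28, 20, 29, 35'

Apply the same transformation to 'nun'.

29, 36, 29

c is letter #3 and maps to 18: an offset of 15. The number is (letter's place in the alphabet, a=1) + 15.
For nun: n=14→29, u=21→36, n=14→29.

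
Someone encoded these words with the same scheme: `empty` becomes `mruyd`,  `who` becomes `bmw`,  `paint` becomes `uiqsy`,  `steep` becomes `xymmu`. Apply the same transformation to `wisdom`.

bqxiwr

The shift depends on letter class: consonant m→r is +5, but vowel e→m is +8. The rule splits by letter class: vowels +8, consonants +5.
Applying it to wisdom: w(cons)+5=b, i(vowel)+8=q, s(cons)+5=x, d(cons)+5=i, o(vowel)+8=w, m(cons)+5=r.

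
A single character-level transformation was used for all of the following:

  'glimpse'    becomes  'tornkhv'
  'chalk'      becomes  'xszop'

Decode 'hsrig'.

Each pair mirrors across the alphabet (g↔t, l↔o, i↔r): positions sum to 25. This is the alphabet-reversal cipher (Atbash): a becomes z, b becomes y, etc.
Reversing it on hsrig: h↔s, s↔h, r↔i, i↔r, g↔t.

shirt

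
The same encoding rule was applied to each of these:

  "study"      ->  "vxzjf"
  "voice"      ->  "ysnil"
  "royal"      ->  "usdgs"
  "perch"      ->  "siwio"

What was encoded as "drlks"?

angel

In study: s→v is +3, t→x is +4, u→z is +5, d→j is +6 — the shift increases by 1 each position. Letter i (0-indexed) is shifted by i+3, so successive shifts are 3, 4, 5, ….
Undoing it on drlks: d−3=a, r−4=n, l−5=g, k−6=e, s−7=l.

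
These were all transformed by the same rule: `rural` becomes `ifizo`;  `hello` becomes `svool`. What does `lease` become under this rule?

This is the alphabet-reversal cipher (Atbash): a becomes z, b becomes y, etc.
On lease: l↔o, e↔v, a↔z, s↔h, e↔v.

ovzhv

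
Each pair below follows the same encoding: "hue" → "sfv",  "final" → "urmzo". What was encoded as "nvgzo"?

Each pair mirrors across the alphabet (h↔s, u↔f, e↔v): positions sum to 25. This is the alphabet-reversal cipher (Atbash): a becomes z, b becomes y, etc.
Undoing it on nvgzo: n↔m, v↔e, g↔t, z↔a, o↔l.

metal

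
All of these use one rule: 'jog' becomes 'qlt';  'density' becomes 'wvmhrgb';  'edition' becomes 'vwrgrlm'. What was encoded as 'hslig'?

short

Each pair mirrors across the alphabet (j↔q, o↔l, g↔t): positions sum to 25. This is the alphabet-reversal cipher (Atbash): a becomes z, b becomes y, etc.
Reversing it on hslig: h↔s, s↔h, l↔o, i↔r, g↔t.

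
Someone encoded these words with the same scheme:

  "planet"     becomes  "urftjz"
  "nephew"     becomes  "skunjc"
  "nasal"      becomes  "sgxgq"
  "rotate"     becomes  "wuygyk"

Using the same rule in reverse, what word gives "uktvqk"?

people

Shifts by position in planet: pos 0: p→u (+5), pos 1: l→r (+6), pos 2: a→f (+5), pos 3: n→t (+6) — repeating every 2. It's a Vigenère-style cipher with numeric key [5,6]: position i shifts by key[i mod 2].
Undoing it on uktvqk: u−5=p, k−6=e, t−5=o, v−6=p, q−5=l, k−6=e.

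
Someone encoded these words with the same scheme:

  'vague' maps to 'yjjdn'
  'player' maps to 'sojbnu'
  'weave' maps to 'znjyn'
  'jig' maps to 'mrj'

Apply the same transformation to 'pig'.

The shift depends on letter class: consonant v→y is +3, but vowel a→j is +9. Two shifts are in play — +9 for a/e/i/o/u, +3 for every other letter.
Applying it to pig: p(cons)+3=s, i(vowel)+9=r, g(cons)+3=j.

srj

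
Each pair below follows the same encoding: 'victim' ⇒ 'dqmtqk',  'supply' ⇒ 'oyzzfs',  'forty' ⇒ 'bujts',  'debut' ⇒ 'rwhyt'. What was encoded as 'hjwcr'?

bread

v(21)→d(3) and i(8)→q(16) fit y≡5x+2 (mod 26); the inverse of 5 mod 26 is 21. Treating letters as 0–25, the rule is x ↦ 5x + 2 (mod 26).
Undoing it on hjwcr: h(7)→21·(7−2)≡1=b; j(9)→21·(9−2)≡17=r; w(22)→21·(22−2)≡4=e; c(2)→21·(2−2)≡0=a; r(17)→21·(17−2)≡3=d (all mod 26).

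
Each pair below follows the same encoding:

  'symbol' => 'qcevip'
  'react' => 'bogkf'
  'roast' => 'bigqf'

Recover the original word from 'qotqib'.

sensor

s(18)→q(16) and y(24)→c(2) fit y≡15x+6 (mod 26); the inverse of 15 mod 26 is 7. Treating letters as 0–25, the rule is x ↦ 15x + 6 (mod 26).
Decoding qotqib: q(16)→7·(16−6)≡18=s; o(14)→7·(14−6)≡4=e; t(19)→7·(19−6)≡13=n; q(16)→7·(16−6)≡18=s; i(8)→7·(8−6)≡14=o; b(1)→7·(1−6)≡17=r (all mod 26).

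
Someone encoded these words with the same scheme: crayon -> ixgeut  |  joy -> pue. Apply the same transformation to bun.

hat

Each letter is shifted forward by 6 in the alphabet (a Caesar shift of +6).
For bun: b+6=h, u+6=a, n+6=t.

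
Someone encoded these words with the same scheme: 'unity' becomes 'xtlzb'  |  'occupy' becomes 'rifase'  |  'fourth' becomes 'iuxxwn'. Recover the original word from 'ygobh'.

Shifts by position in unity: pos 0: u→x (+3), pos 1: n→t (+6), pos 2: i→l (+3), pos 3: t→z (+6) — repeating every 2. The shifts repeat in a cycle of length 2: positions 0,1,… shift by +3, +6, then the pattern repeats.
Decoding ygobh: y−3=v, g−6=a, o−3=l, b−6=v, h−3=e.

valve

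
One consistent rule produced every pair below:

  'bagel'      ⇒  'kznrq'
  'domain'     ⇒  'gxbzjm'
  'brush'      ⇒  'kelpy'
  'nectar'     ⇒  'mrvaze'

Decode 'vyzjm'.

chain

b(1)→k(10) and a(0)→z(25) fit y≡11x+25 (mod 26); the inverse of 11 mod 26 is 19. This is an affine cipher: with a=0,…,z=25, each position x becomes (11x+25) mod 26.
Undoing it on vyzjm: v(21)→19·(21−25)≡2=c; y(24)→19·(24−25)≡7=h; z(25)→19·(25−25)≡0=a; j(9)→19·(9−25)≡8=i; m(12)→19·(12−25)≡13=n (all mod 26).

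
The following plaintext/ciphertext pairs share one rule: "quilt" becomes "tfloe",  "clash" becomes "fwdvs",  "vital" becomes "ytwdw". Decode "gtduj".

diary

Shifts by position in quilt: pos 0: q→t (+3), pos 1: u→f (+11), pos 2: i→l (+3), pos 3: l→o (+3), pos 4: t→e (+11) — repeating every 3. The shifts repeat in a cycle of length 3: positions 0,1,… shift by +3, +11, +3, then the pattern repeats.
Decoding gtduj: g−3=d, t−11=i, d−3=a, u−3=r, j−11=y.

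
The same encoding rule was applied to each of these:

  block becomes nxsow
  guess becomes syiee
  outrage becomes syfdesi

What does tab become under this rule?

fen

The shift depends on letter class: consonant b→n is +12, but vowel o→s is +4. Two shifts are in play — +4 for a/e/i/o/u, +12 for every other letter.
Applying it to tab: t(cons)+12=f, a(vowel)+4=e, b(cons)+12=n.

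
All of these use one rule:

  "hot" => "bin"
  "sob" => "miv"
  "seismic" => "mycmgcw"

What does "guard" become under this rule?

aoulx

This is a Caesar cipher with shift 20.
For guard: g+20=a, u+20=o, a+20=u, r+20=l, d+20=x.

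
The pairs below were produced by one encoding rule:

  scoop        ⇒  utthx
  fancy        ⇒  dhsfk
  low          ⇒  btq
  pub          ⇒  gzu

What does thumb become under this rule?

The output letters match the input read backwards, each shifted +5: scoop reversed is poocs. The word is reversed, then every letter is shifted forward by 5.
Applying it to thumb: reverse → bmuht; then shift: b+5=g, m+5=r, u+5=z, h+5=m, t+5=y.

grzmy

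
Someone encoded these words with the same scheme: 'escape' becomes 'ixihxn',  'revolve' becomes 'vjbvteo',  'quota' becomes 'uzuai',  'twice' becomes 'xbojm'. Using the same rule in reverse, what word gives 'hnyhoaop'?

In escape: e→i is +4, s→x is +5, c→i is +6, a→h is +7 — the shift increases by 1 each position. Each letter shifts forward by (position + 4), i.e. 4, 5, 6, … — the shift grows by one for each successive letter.
Undoing it on hnyhoaop: h−4=d, n−5=i, y−6=s, h−7=a, o−8=g, a−9=r, o−10=e, p−11=e.

disagree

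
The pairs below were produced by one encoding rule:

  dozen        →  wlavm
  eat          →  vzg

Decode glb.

Each pair mirrors across the alphabet (d↔w, o↔l, z↔a): positions sum to 25. Letters are reflected about the middle of the alphabet (position → 25−position): Atbash.
Undoing it on glb: g↔t, l↔o, b↔y.

toy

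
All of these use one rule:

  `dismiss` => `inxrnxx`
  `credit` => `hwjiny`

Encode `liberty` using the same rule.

qngjwyd

Compare letters: d→i is +5, i→n is +5, s→x is +5 — a constant shift. Each letter is shifted forward by 5 in the alphabet (a Caesar shift of +5).
On liberty: l+5=q, i+5=n, b+5=g, e+5=j, r+5=w, t+5=y, y+5=d.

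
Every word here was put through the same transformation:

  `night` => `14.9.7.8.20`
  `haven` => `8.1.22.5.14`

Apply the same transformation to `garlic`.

7.1.18.12.9.3

n is letter #14 and maps to 14: an offset of 0. Letters become their 1-indexed alphabet positions: a=1 … z=26.
On garlic: g=7→7, a=1→1, r=18→18, l=12→12, i=9→9, c=3→3.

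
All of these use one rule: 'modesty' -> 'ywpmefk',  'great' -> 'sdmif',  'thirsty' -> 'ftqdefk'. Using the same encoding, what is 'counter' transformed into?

owczfmd

The shift depends on letter class: consonant m→y is +12, but vowel o→w is +8. The rule splits by letter class: vowels +8, consonants +12.
On counter: c(cons)+12=o, o(vowel)+8=w, u(vowel)+8=c, n(cons)+12=z, t(cons)+12=f, e(vowel)+8=m, r(cons)+12=d.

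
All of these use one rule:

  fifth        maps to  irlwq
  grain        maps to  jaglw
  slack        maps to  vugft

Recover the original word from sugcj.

Shifts by position in fifth: pos 0: f→i (+3), pos 1: i→r (+9), pos 2: f→l (+6), pos 3: t→w (+3), pos 4: h→q (+9) — repeating every 3. It's a Vigenère-style cipher with numeric key [3,9,6]: position i shifts by key[i mod 3].
Reversing it on sugcj: s−3=p, u−9=l, g−6=a, c−3=z, j−9=a.

plaza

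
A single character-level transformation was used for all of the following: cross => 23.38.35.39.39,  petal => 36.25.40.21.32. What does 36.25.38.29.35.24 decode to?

Letters become their 1-based position plus 20 (so a→21, b→22, …).
Undoing it on 36.25.38.29.35.24: 36→(36−20)÷1=16=p, 25→(25−20)÷1=5=e, 38→(38−20)÷1=18=r, 29→(29−20)÷1=9=i, 35→(35−20)÷1=15=o, 24→(24−20)÷1=4=d.

period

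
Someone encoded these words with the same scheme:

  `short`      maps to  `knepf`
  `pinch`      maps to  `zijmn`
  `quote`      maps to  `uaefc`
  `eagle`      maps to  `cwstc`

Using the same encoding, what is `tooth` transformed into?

feefn

s(18)→k(10) and h(7)→n(13) fit y≡21x+22 (mod 26); the inverse of 21 mod 26 is 5. Treating letters as 0–25, the rule is x ↦ 21x + 22 (mod 26).
On tooth: t(19)→21·19+22≡5=f; o(14)→21·14+22≡4=e; o(14)→21·14+22≡4=e; t(19)→21·19+22≡5=f; h(7)→21·7+22≡13=n (all mod 26).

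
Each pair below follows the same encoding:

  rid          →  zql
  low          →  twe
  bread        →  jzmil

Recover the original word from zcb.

Compare letters: r→z is +8, i→q is +8, d→l is +8 — a constant shift. It's a constant shift of +8 (ROT8).
Undoing it on zcb: z−8=r, c−8=u, b−8=t.

rut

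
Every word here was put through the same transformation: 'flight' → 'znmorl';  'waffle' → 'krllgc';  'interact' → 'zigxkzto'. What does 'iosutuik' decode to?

The output letters match the input read backwards, each shifted +6: flight reversed is thgilf. Two steps: reverse the string, then apply a Caesar shift of +6.
Reversing it on iosutuik: shift back: i−6=c, o−6=i, s−6=m, u−6=o, t−6=n, u−6=o, i−6=c, k−6=e → cimonoce; then reverse → economic.

economic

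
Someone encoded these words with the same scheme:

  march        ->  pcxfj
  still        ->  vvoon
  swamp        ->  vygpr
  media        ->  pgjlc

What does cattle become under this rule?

Shifts by position in march: pos 0: m→p (+3), pos 1: a→c (+2), pos 2: r→x (+6), pos 3: c→f (+3), pos 4: h→j (+2) — repeating every 3. It's a Vigenère-style cipher with numeric key [3,2,6]: position i shifts by key[i mod 3].
For cattle: c+3=f, a+2=c, t+6=z, t+3=w, l+2=n, e+6=k.

fczwnk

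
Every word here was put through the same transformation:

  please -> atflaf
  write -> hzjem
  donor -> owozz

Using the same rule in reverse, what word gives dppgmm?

Shifts by position in please: pos 0: p→a (+11), pos 1: l→t (+8), pos 2: e→f (+1), pos 3: a→l (+11), pos 4: s→a (+8), pos 5: e→f (+1) — repeating every 3. The shifts repeat in a cycle of length 3: positions 0,1,… shift by +11, +8, +1, then the pattern repeats.
Decoding dppgmm: d−11=s, p−8=h, p−1=o, g−11=v, m−8=e, m−1=l.

shovel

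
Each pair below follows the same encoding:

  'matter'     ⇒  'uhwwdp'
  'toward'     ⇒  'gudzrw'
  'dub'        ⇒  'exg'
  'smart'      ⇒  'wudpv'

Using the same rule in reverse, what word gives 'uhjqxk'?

The output letters match the input read backwards, each shifted +3: matter reversed is rettam. The word is reversed, then every letter is shifted forward by 3.
Undoing it on uhjqxk: shift back: u−3=r, h−3=e, j−3=g, q−3=n, x−3=u, k−3=h → regnuh; then reverse → hunger.

hunger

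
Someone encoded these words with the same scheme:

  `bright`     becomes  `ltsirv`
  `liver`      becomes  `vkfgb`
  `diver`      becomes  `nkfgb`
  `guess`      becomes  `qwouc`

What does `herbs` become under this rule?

Shifts by position in bright: pos 0: b→l (+10), pos 1: r→t (+2), pos 2: i→s (+10), pos 3: g→i (+2) — repeating every 2. A repeating key of period 2 is used — shifts +10, +2 over and over.
For herbs: h+10=r, e+2=g, r+10=b, b+2=d, s+10=c.

rgbdc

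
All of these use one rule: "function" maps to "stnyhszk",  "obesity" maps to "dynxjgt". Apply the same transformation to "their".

The output letters match the input read backwards, each shifted +5: function reversed is noitcnuf. Two steps: reverse the string, then apply a Caesar shift of +5.
Applying it to their: reverse → rieht; then shift: r+5=w, i+5=n, e+5=j, h+5=m, t+5=y.

wnjmy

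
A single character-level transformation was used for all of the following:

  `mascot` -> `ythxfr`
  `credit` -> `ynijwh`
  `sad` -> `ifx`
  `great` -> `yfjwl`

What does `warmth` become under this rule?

myrwfb

The output letters match the input read backwards, each shifted +5: mascot reversed is tocsam. Two steps: reverse the string, then apply a Caesar shift of +5.
On warmth: reverse → htmraw; then shift: h+5=m, t+5=y, m+5=r, r+5=w, a+5=f, w+5=b.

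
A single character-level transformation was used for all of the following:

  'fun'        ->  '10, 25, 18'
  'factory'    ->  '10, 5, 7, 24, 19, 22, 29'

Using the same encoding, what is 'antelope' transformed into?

The number is (letter's place in the alphabet, a=1) + 4.
On antelope: a=1→5, n=14→18, t=20→24, e=5→9, l=12→16, o=15→19, p=16→20, e=5→9.

5, 18, 24, 9, 16, 19, 20, 9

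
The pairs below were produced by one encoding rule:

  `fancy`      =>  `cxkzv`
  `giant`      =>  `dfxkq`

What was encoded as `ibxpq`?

Compare letters: f→c is +23, a→x is +23, n→k is +23 — a constant shift. Every letter moves 23 places later in the alphabet, wrapping around z→a.
Decoding ibxpq: i−23=l, b−23=e, x−23=a, p−23=s, q−23=t.

least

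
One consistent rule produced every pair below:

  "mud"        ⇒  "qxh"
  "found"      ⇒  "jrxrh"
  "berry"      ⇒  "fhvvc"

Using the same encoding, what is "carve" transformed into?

Two shifts are in play — +3 for a/e/i/o/u, +4 for every other letter.
For carve: c(cons)+4=g, a(vowel)+3=d, r(cons)+4=v, v(cons)+4=z, e(vowel)+3=h.

gdvzh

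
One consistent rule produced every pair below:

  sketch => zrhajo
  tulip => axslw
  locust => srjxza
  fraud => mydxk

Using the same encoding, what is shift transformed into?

zolma

The shift depends on letter class: consonant s→z is +7, but vowel e→h is +3. Two shifts are in play — +3 for a/e/i/o/u, +7 for every other letter.
Applying it to shift: s(cons)+7=z, h(cons)+7=o, i(vowel)+3=l, f(cons)+7=m, t(cons)+7=a.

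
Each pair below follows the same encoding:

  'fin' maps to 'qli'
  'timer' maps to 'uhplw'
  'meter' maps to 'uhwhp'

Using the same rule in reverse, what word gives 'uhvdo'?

Read the word backwards and shift each letter +3.
Decoding uhvdo: shift back: u−3=r, h−3=e, v−3=s, d−3=a, o−3=l → resal; then reverse → laser.

laser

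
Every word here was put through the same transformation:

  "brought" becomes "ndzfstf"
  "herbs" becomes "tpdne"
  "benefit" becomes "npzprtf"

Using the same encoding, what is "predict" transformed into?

The shift depends on letter class: consonant b→n is +12, but vowel o→z is +11. Vowels shift forward by 11 and consonants shift forward by 12.
For predict: p(cons)+12=b, r(cons)+12=d, e(vowel)+11=p, d(cons)+12=p, i(vowel)+11=t, c(cons)+12=o, t(cons)+12=f.

bdpptof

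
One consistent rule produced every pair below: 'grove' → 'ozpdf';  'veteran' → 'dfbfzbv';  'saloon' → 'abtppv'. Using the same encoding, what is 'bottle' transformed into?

The shift depends on letter class: consonant g→o is +8, but vowel o→p is +1. Two shifts are in play — +1 for a/e/i/o/u, +8 for every other letter.
For bottle: b(cons)+8=j, o(vowel)+1=p, t(cons)+8=b, t(cons)+8=b, l(cons)+8=t, e(vowel)+1=f.

jpbbtf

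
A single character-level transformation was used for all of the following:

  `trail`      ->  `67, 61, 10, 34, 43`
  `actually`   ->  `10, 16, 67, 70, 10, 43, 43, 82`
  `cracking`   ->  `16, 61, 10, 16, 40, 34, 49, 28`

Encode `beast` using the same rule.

t(#20)→67 and r(#18)→61: differences scale by 3, so n = 3·pos + 7. Each letter becomes 3×(its alphabet position, a=1..z=26) + 7.
On beast: b=2→13, e=5→22, a=1→10, s=19→64, t=20→67.

13, 22, 10, 64, 67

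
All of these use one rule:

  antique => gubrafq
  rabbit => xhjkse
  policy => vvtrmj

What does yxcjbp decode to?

square

In antique: a→g is +6, n→u is +7, t→b is +8, i→r is +9 — the shift increases by 1 each position. Letter i (0-indexed) is shifted by i+6, so successive shifts are 6, 7, 8, ….
Reversing it on yxcjbp: y−6=s, x−7=q, c−8=u, j−9=a, b−10=r, p−11=e.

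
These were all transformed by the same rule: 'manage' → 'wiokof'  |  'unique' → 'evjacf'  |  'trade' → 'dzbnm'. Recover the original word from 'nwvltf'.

The shifts repeat in a cycle of length 3: positions 0,1,… shift by +10, +8, +1, then the pattern repeats.
Undoing it on nwvltf: n−10=d, w−8=o, v−1=u, l−10=b, t−8=l, f−1=e.

double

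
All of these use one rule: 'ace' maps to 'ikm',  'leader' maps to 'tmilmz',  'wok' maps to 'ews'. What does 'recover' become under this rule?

Compare letters: a→i is +8, c→k is +8, e→m is +8 — a constant shift. Each letter is shifted forward by 8 in the alphabet (a Caesar shift of +8).
Applying it to recover: r+8=z, e+8=m, c+8=k, o+8=w, v+8=d, e+8=m, r+8=z.

zmkwdmz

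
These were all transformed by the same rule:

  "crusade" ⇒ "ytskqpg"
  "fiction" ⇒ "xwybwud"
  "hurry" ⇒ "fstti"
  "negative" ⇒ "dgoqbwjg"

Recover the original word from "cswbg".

c(2)→y(24) and r(17)→t(19) fit y≡17x+16 (mod 26); the inverse of 17 mod 26 is 23. Each letter's alphabet position (a=0..z=25) is mapped through 17·x+16 mod 26 — an affine cipher.
Reversing it on cswbg: c(2)→23·(2−16)≡16=q; s(18)→23·(18−16)≡20=u; w(22)→23·(22−16)≡8=i; b(1)→23·(1−16)≡19=t; g(6)→23·(6−16)≡4=e (all mod 26).

quite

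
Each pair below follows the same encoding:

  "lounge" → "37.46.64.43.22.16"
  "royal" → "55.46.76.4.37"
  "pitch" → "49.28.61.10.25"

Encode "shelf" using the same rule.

l(#12)→37 and o(#15)→46: differences scale by 3, so n = 3·pos + 1. The formula is n = 3×(alphabet index, a=1) + 1.
For shelf: s=19→58, h=8→25, e=5→16, l=12→37, f=6→19.

58.25.16.37.19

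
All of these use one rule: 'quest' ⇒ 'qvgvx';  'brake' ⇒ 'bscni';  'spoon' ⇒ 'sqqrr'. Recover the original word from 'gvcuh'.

In quest: q→q is +0, u→v is +1, e→g is +2, s→v is +3 — the shift increases by 1 each position. Letter i (0-indexed) is shifted by i+0, so successive shifts are 0, 1, 2, ….
Reversing it on gvcuh: g−0=g, v−1=u, c−2=a, u−3=r, h−4=d.

guard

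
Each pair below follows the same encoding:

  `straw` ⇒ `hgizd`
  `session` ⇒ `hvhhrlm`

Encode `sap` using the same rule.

hzk

Each pair mirrors across the alphabet (s↔h, t↔g, r↔i): positions sum to 25. This is the alphabet-reversal cipher (Atbash): a becomes z, b becomes y, etc.
On sap: s↔h, a↔z, p↔k.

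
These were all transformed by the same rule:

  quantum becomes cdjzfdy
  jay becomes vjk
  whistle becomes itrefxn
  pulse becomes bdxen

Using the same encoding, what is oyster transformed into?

The shift depends on letter class: consonant q→c is +12, but vowel u→d is +9. The rule splits by letter class: vowels +9, consonants +12.
Applying it to oyster: o(vowel)+9=x, y(cons)+12=k, s(cons)+12=e, t(cons)+12=f, e(vowel)+9=n, r(cons)+12=d.

xkefnd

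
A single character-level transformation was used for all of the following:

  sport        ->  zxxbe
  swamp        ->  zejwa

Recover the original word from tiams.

The shift increases by 1 at each position, starting from +7: 7, 8, 9, ….
Decoding tiams: t−7=m, i−8=a, a−9=r, m−10=c, s−11=h.

march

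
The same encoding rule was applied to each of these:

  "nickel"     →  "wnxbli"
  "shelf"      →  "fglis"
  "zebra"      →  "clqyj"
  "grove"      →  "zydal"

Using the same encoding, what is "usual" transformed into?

n(13)→w(22) and i(8)→n(13) fit y≡7x+9 (mod 26); the inverse of 7 mod 26 is 15. Treating letters as 0–25, the rule is x ↦ 7x + 9 (mod 26).
On usual: u(20)→7·20+9≡19=t; s(18)→7·18+9≡5=f; u(20)→7·20+9≡19=t; a(0)→7·0+9≡9=j; l(11)→7·11+9≡8=i (all mod 26).

tftji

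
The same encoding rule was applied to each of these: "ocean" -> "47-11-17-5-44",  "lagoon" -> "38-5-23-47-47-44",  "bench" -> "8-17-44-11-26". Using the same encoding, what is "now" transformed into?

o(#15)→47 and c(#3)→11: differences scale by 3, so n = 3·pos + 2. With a=1..z=26, the number is 3·pos + 2.
For now: n=14→44, o=15→47, w=23→71.

44-47-71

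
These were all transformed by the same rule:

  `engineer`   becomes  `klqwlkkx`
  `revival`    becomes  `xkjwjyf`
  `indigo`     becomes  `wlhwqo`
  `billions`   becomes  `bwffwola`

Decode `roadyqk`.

e(4)→k(10) and n(13)→l(11) fit y≡3x+24 (mod 26); the inverse of 3 mod 26 is 9. Treating letters as 0–25, the rule is x ↦ 3x + 24 (mod 26).
Reversing it on roadyqk: r(17)→9·(17−24)≡15=p; o(14)→9·(14−24)≡14=o; a(0)→9·(0−24)≡18=s; d(3)→9·(3−24)≡19=t; y(24)→9·(24−24)≡0=a; q(16)→9·(16−24)≡6=g; k(10)→9·(10−24)≡4=e (all mod 26).

postage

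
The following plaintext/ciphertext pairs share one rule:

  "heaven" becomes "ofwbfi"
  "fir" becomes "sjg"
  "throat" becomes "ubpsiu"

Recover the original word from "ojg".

fin

Read the word backwards and shift each letter +1.
Reversing it on ojg: shift back: o−1=n, j−1=i, g−1=f → nif; then reverse → fin.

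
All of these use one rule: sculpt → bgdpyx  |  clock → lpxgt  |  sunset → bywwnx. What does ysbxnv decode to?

It's a Vigenère-style cipher with numeric key [9,4]: position i shifts by key[i mod 2].
Decoding ysbxnv: y−9=p, s−4=o, b−9=s, x−4=t, n−9=e, v−4=r.

poster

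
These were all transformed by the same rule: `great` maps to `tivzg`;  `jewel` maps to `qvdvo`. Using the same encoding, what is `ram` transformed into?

Each pair mirrors across the alphabet (g↔t, r↔i, e↔v): positions sum to 25. Each letter is replaced by its mirror in the alphabet: a↔z, b↔y, c↔x, and so on (the Atbash cipher).
On ram: r↔i, a↔z, m↔n.

izn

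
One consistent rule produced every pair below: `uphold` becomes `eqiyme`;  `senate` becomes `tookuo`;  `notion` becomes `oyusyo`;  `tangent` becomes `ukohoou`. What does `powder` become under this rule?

The shift depends on letter class: consonant p→q is +1, but vowel u→e is +10. Vowels shift forward by 10 and consonants shift forward by 1.
On powder: p(cons)+1=q, o(vowel)+10=y, w(cons)+1=x, d(cons)+1=e, e(vowel)+10=o, r(cons)+1=s.

qyxeos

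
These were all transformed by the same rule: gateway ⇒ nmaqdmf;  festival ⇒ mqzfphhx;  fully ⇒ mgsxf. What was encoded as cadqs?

vowel

It's a Vigenère-style cipher with numeric key [7,12]: position i shifts by key[i mod 2].
Undoing it on cadqs: c−7=v, a−12=o, d−7=w, q−12=e, s−7=l.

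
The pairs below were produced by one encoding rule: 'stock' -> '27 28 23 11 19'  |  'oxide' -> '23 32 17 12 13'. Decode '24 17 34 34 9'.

pizza

s is letter #19 and maps to 27: an offset of 8. Letters become their 1-based position plus 8 (so a→9, b→10, …).
Undoing it on 24 17 34 34 9: 24→(24−8)÷1=16=p, 17→(17−8)÷1=9=i, 34→(34−8)÷1=26=z, 34→(34−8)÷1=26=z, 9→(9−8)÷1=1=a.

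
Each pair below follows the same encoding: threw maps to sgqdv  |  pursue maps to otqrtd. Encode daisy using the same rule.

czhrx

Compare letters: t→s is +25, h→g is +25, r→q is +25 — a constant shift. It's a constant shift of +25 (ROT25).
Applying it to daisy: d+25=c, a+25=z, i+25=h, s+25=r, y+25=x.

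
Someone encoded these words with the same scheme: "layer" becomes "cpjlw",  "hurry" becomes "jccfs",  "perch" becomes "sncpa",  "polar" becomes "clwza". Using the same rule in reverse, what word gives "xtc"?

rim

The output letters match the input read backwards, each shifted +11: layer reversed is reyal. The word is reversed, then every letter is shifted forward by 11.
Undoing it on xtc: shift back: x−11=m, t−11=i, c−11=r → mir; then reverse → rim.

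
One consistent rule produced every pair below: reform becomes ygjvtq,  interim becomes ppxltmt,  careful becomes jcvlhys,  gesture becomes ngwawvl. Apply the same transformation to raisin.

Shifts by position in reform: pos 0: r→y (+7), pos 1: e→g (+2), pos 2: f→j (+4), pos 3: o→v (+7), pos 4: r→t (+2), pos 5: m→q (+4) — repeating every 3. It's a Vigenère-style cipher with numeric key [7,2,4]: position i shifts by key[i mod 3].
Applying it to raisin: r+7=y, a+2=c, i+4=m, s+7=z, i+2=k, n+4=r.

ycmzkr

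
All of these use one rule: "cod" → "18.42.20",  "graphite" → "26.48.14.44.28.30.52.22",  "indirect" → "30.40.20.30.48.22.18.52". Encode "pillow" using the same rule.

With a=1..z=26, the number is 2·pos + 12.
For pillow: p=16→44, i=9→30, l=12→36, l=12→36, o=15→42, w=23→58.

44.30.36.36.42.58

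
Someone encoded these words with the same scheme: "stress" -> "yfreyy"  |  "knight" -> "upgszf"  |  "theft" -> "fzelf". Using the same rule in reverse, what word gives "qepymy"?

s(18)→y(24) and t(19)→f(5) fit y≡7x+2 (mod 26); the inverse of 7 mod 26 is 15. This is an affine cipher: with a=0,…,z=25, each position x becomes (7x+2) mod 26.
Reversing it on qepymy: q(16)→15·(16−2)≡2=c; e(4)→15·(4−2)≡4=e; p(15)→15·(15−2)≡13=n; y(24)→15·(24−2)≡18=s; m(12)→15·(12−2)≡20=u; y(24)→15·(24−2)≡18=s (all mod 26).

census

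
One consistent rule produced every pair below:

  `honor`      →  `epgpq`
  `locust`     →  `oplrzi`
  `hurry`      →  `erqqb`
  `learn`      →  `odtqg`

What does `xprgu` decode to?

h(7)→e(4) and o(14)→p(15) fit y≡9x+19 (mod 26); the inverse of 9 mod 26 is 3. This is an affine cipher: with a=0,…,z=25, each position x becomes (9x+19) mod 26.
Reversing it on xprgu: x(23)→3·(23−19)≡12=m; p(15)→3·(15−19)≡14=o; r(17)→3·(17−19)≡20=u; g(6)→3·(6−19)≡13=n; u(20)→3·(20−19)≡3=d (all mod 26).

mound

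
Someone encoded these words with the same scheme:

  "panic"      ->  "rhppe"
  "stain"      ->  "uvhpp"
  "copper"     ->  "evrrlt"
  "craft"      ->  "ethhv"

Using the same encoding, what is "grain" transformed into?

ithpp

The shift depends on letter class: consonant p→r is +2, but vowel a→h is +7. The rule splits by letter class: vowels +7, consonants +2.
Applying it to grain: g(cons)+2=i, r(cons)+2=t, a(vowel)+7=h, i(vowel)+7=p, n(cons)+2=p.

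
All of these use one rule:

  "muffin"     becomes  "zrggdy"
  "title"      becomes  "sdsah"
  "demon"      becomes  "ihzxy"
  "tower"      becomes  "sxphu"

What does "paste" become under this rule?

wltsh

m(12)→z(25) and u(20)→r(17) fit y≡25x+11 (mod 26); the inverse of 25 mod 26 is 25. Each letter's alphabet position (a=0..z=25) is mapped through 25·x+11 mod 26 — an affine cipher.
On paste: p(15)→25·15+11≡22=w; a(0)→25·0+11≡11=l; s(18)→25·18+11≡19=t; t(19)→25·19+11≡18=s; e(4)→25·4+11≡7=h (all mod 26).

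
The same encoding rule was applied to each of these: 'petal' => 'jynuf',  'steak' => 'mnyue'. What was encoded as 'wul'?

Compare letters: p→j is +20, e→y is +20, t→n is +20 — a constant shift. Every letter moves 20 places later in the alphabet, wrapping around z→a.
Undoing it on wul: w−20=c, u−20=a, l−20=r.

car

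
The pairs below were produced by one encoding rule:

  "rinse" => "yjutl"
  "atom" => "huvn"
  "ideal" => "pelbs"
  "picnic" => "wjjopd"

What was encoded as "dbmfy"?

It's a Vigenère-style cipher with numeric key [7,1]: position i shifts by key[i mod 2].
Decoding dbmfy: d−7=w, b−1=a, m−7=f, f−1=e, y−7=r.

wafer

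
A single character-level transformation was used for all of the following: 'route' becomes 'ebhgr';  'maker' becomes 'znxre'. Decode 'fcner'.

Compare letters: r→e is +13, o→b is +13, u→h is +13 — a constant shift. Every letter moves 13 places later in the alphabet, wrapping around z→a.
Decoding fcner: f−13=s, c−13=p, n−13=a, e−13=r, r−13=e.

spare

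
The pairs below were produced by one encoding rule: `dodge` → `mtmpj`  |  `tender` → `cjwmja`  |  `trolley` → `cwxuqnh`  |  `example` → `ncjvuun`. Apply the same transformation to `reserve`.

ajbnwen

Shifts by position in dodge: pos 0: d→m (+9), pos 1: o→t (+5), pos 2: d→m (+9), pos 3: g→p (+9), pos 4: e→j (+5) — repeating every 3. It's a Vigenère-style cipher with numeric key [9,5,9]: position i shifts by key[i mod 3].
Applying it to reserve: r+9=a, e+5=j, s+9=b, e+9=n, r+5=w, v+9=e, e+9=n.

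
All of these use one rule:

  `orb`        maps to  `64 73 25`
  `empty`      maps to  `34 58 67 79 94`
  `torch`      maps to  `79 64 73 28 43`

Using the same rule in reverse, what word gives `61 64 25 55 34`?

noble

o(#15)→64 and r(#18)→73: differences scale by 3, so n = 3·pos + 19. With a=1..z=26, the number is 3·pos + 19.
Decoding 61 64 25 55 34: 61→(61−19)÷3=14=n, 64→(64−19)÷3=15=o, 25→(25−19)÷3=2=b, 55→(55−19)÷3=12=l, 34→(34−19)÷3=5=e.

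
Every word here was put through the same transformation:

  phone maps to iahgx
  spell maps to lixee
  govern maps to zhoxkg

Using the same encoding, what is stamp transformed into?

lmtfi

Compare letters: p→i is +19, h→a is +19, o→h is +19 — a constant shift. It's a constant shift of +19 (ROT19).
On stamp: s+19=l, t+19=m, a+19=t, m+19=f, p+19=i.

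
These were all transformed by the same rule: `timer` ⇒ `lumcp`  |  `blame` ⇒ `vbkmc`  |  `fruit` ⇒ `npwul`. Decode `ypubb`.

This is an affine cipher: with a=0,…,z=25, each position x becomes (11x+10) mod 26.
Reversing it on ypubb: y(24)→19·(24−10)≡6=g; p(15)→19·(15−10)≡17=r; u(20)→19·(20−10)≡8=i; b(1)→19·(1−10)≡11=l; b(1)→19·(1−10)≡11=l (all mod 26).

grill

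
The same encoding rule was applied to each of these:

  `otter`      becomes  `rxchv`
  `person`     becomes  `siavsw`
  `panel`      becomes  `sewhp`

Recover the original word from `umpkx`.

Shifts by position in otter: pos 0: o→r (+3), pos 1: t→x (+4), pos 2: t→c (+9), pos 3: e→h (+3), pos 4: r→v (+4) — repeating every 3. It's a Vigenère-style cipher with numeric key [3,4,9]: position i shifts by key[i mod 3].
Undoing it on umpkx: u−3=r, m−4=i, p−9=g, k−3=h, x−4=t.

right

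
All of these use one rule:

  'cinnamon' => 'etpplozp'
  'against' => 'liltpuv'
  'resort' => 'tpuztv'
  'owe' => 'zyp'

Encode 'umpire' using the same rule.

The shift depends on letter class: consonant c→e is +2, but vowel i→t is +11. Vowels shift forward by 11 and consonants shift forward by 2.
Applying it to umpire: u(vowel)+11=f, m(cons)+2=o, p(cons)+2=r, i(vowel)+11=t, r(cons)+2=t, e(vowel)+11=p.

forttp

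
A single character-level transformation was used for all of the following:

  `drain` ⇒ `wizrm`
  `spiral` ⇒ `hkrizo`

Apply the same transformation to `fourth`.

ulfigs

Each letter is replaced by its mirror in the alphabet: a↔z, b↔y, c↔x, and so on (the Atbash cipher).
For fourth: f↔u, o↔l, u↔f, r↔i, t↔g, h↔s.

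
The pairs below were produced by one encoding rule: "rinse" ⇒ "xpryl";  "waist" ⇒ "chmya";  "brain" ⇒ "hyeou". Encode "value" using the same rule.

bhpal

The shifts repeat in a cycle of length 3: positions 0,1,… shift by +6, +7, +4, then the pattern repeats.
On value: v+6=b, a+7=h, l+4=p, u+6=a, e+7=l.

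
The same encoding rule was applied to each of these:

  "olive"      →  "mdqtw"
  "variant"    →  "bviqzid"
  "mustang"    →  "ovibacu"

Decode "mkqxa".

The output letters match the input read backwards, each shifted +8: olive reversed is evilo. Read the word backwards and shift each letter +8.
Reversing it on mkqxa: shift back: m−8=e, k−8=c, q−8=i, x−8=p, a−8=s → ecips; then reverse → spice.

spice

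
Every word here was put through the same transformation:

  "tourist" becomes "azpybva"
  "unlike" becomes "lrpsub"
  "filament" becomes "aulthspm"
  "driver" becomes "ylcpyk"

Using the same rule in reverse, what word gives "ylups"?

liner

The output letters match the input read backwards, each shifted +7: tourist reversed is tsiruot. Two steps: reverse the string, then apply a Caesar shift of +7.
Decoding ylups: shift back: y−7=r, l−7=e, u−7=n, p−7=i, s−7=l → renil; then reverse → liner.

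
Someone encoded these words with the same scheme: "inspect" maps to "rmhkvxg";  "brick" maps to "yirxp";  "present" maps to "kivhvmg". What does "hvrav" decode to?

seize

Each pair mirrors across the alphabet (i↔r, n↔m, s↔h): positions sum to 25. Each letter is replaced by its mirror in the alphabet: a↔z, b↔y, c↔x, and so on (the Atbash cipher).
Decoding hvrav: h↔s, v↔e, r↔i, a↔z, v↔e.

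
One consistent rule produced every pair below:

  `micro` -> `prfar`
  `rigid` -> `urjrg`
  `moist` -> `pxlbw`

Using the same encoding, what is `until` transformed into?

Shifts by position in micro: pos 0: m→p (+3), pos 1: i→r (+9), pos 2: c→f (+3), pos 3: r→a (+9) — repeating every 2. A repeating key of period 2 is used — shifts +3, +9 over and over.
On until: u+3=x, n+9=w, t+3=w, i+9=r, l+3=o.

xwwro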